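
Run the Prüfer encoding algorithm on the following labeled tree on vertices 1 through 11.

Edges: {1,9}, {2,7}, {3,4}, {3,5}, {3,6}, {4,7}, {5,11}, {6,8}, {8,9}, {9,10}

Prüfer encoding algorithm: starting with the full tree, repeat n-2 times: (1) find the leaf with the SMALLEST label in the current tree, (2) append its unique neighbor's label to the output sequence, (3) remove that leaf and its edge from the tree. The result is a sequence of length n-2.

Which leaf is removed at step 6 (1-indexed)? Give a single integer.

Step 1: current leaves = {1,2,10,11}. Remove leaf 1 (neighbor: 9).
Step 2: current leaves = {2,10,11}. Remove leaf 2 (neighbor: 7).
Step 3: current leaves = {7,10,11}. Remove leaf 7 (neighbor: 4).
Step 4: current leaves = {4,10,11}. Remove leaf 4 (neighbor: 3).
Step 5: current leaves = {10,11}. Remove leaf 10 (neighbor: 9).
Step 6: current leaves = {9,11}. Remove leaf 9 (neighbor: 8).

Answer: 9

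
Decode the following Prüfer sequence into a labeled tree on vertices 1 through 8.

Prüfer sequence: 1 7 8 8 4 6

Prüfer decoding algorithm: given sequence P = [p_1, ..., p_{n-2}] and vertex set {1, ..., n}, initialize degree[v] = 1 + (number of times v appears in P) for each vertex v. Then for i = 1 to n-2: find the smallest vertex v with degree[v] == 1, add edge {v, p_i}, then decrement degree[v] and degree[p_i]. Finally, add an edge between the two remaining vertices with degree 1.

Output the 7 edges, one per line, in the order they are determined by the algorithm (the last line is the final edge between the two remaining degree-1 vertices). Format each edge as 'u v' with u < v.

Initial degrees: {1:2, 2:1, 3:1, 4:2, 5:1, 6:2, 7:2, 8:3}
Step 1: smallest deg-1 vertex = 2, p_1 = 1. Add edge {1,2}. Now deg[2]=0, deg[1]=1.
Step 2: smallest deg-1 vertex = 1, p_2 = 7. Add edge {1,7}. Now deg[1]=0, deg[7]=1.
Step 3: smallest deg-1 vertex = 3, p_3 = 8. Add edge {3,8}. Now deg[3]=0, deg[8]=2.
Step 4: smallest deg-1 vertex = 5, p_4 = 8. Add edge {5,8}. Now deg[5]=0, deg[8]=1.
Step 5: smallest deg-1 vertex = 7, p_5 = 4. Add edge {4,7}. Now deg[7]=0, deg[4]=1.
Step 6: smallest deg-1 vertex = 4, p_6 = 6. Add edge {4,6}. Now deg[4]=0, deg[6]=1.
Final: two remaining deg-1 vertices are 6, 8. Add edge {6,8}.

Answer: 1 2
1 7
3 8
5 8
4 7
4 6
6 8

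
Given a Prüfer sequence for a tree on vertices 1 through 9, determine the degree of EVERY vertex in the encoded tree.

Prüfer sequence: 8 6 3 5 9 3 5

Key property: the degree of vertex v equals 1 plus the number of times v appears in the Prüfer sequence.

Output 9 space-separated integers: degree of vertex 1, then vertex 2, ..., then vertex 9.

p_1 = 8: count[8] becomes 1
p_2 = 6: count[6] becomes 1
p_3 = 3: count[3] becomes 1
p_4 = 5: count[5] becomes 1
p_5 = 9: count[9] becomes 1
p_6 = 3: count[3] becomes 2
p_7 = 5: count[5] becomes 2
Degrees (1 + count): deg[1]=1+0=1, deg[2]=1+0=1, deg[3]=1+2=3, deg[4]=1+0=1, deg[5]=1+2=3, deg[6]=1+1=2, deg[7]=1+0=1, deg[8]=1+1=2, deg[9]=1+1=2

Answer: 1 1 3 1 3 2 1 2 2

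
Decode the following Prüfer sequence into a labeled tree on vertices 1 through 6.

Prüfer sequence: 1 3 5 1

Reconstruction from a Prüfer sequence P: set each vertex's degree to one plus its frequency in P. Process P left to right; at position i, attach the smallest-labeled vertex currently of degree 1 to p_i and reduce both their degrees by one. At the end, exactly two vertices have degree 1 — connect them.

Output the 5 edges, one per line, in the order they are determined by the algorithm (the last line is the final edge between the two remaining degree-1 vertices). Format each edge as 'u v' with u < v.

Answer: 1 2
3 4
3 5
1 5
1 6

Derivation:
Initial degrees: {1:3, 2:1, 3:2, 4:1, 5:2, 6:1}
Step 1: smallest deg-1 vertex = 2, p_1 = 1. Add edge {1,2}. Now deg[2]=0, deg[1]=2.
Step 2: smallest deg-1 vertex = 4, p_2 = 3. Add edge {3,4}. Now deg[4]=0, deg[3]=1.
Step 3: smallest deg-1 vertex = 3, p_3 = 5. Add edge {3,5}. Now deg[3]=0, deg[5]=1.
Step 4: smallest deg-1 vertex = 5, p_4 = 1. Add edge {1,5}. Now deg[5]=0, deg[1]=1.
Final: two remaining deg-1 vertices are 1, 6. Add edge {1,6}.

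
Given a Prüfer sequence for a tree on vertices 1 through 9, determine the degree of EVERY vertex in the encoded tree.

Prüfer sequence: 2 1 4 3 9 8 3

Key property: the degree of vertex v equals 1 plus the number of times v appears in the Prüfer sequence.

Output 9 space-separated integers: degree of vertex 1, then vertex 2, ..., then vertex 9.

p_1 = 2: count[2] becomes 1
p_2 = 1: count[1] becomes 1
p_3 = 4: count[4] becomes 1
p_4 = 3: count[3] becomes 1
p_5 = 9: count[9] becomes 1
p_6 = 8: count[8] becomes 1
p_7 = 3: count[3] becomes 2
Degrees (1 + count): deg[1]=1+1=2, deg[2]=1+1=2, deg[3]=1+2=3, deg[4]=1+1=2, deg[5]=1+0=1, deg[6]=1+0=1, deg[7]=1+0=1, deg[8]=1+1=2, deg[9]=1+1=2

Answer: 2 2 3 2 1 1 1 2 2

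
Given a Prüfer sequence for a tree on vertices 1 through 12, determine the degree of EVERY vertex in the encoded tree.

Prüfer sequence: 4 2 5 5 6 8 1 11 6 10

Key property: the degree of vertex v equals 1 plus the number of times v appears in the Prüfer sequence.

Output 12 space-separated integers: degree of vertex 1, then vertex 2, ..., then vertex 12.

p_1 = 4: count[4] becomes 1
p_2 = 2: count[2] becomes 1
p_3 = 5: count[5] becomes 1
p_4 = 5: count[5] becomes 2
p_5 = 6: count[6] becomes 1
p_6 = 8: count[8] becomes 1
p_7 = 1: count[1] becomes 1
p_8 = 11: count[11] becomes 1
p_9 = 6: count[6] becomes 2
p_10 = 10: count[10] becomes 1
Degrees (1 + count): deg[1]=1+1=2, deg[2]=1+1=2, deg[3]=1+0=1, deg[4]=1+1=2, deg[5]=1+2=3, deg[6]=1+2=3, deg[7]=1+0=1, deg[8]=1+1=2, deg[9]=1+0=1, deg[10]=1+1=2, deg[11]=1+1=2, deg[12]=1+0=1

Answer: 2 2 1 2 3 3 1 2 1 2 2 1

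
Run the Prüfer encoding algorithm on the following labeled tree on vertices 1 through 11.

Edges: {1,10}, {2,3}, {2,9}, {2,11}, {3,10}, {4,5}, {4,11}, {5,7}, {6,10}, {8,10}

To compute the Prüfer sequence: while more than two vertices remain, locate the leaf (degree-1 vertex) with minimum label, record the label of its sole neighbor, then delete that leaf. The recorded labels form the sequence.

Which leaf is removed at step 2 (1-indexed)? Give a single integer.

Answer: 6

Derivation:
Step 1: current leaves = {1,6,7,8,9}. Remove leaf 1 (neighbor: 10).
Step 2: current leaves = {6,7,8,9}. Remove leaf 6 (neighbor: 10).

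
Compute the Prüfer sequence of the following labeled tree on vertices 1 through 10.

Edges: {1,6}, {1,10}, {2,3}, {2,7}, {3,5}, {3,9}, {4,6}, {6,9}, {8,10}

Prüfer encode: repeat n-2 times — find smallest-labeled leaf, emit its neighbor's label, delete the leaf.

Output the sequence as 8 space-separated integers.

Step 1: leaves = {4,5,7,8}. Remove smallest leaf 4, emit neighbor 6.
Step 2: leaves = {5,7,8}. Remove smallest leaf 5, emit neighbor 3.
Step 3: leaves = {7,8}. Remove smallest leaf 7, emit neighbor 2.
Step 4: leaves = {2,8}. Remove smallest leaf 2, emit neighbor 3.
Step 5: leaves = {3,8}. Remove smallest leaf 3, emit neighbor 9.
Step 6: leaves = {8,9}. Remove smallest leaf 8, emit neighbor 10.
Step 7: leaves = {9,10}. Remove smallest leaf 9, emit neighbor 6.
Step 8: leaves = {6,10}. Remove smallest leaf 6, emit neighbor 1.
Done: 2 vertices remain (1, 10). Sequence = [6 3 2 3 9 10 6 1]

Answer: 6 3 2 3 9 10 6 1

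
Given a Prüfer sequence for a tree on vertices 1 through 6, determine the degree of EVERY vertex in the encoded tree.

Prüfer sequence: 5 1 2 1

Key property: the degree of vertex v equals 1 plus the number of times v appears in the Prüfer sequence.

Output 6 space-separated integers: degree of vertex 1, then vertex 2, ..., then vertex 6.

Answer: 3 2 1 1 2 1

Derivation:
p_1 = 5: count[5] becomes 1
p_2 = 1: count[1] becomes 1
p_3 = 2: count[2] becomes 1
p_4 = 1: count[1] becomes 2
Degrees (1 + count): deg[1]=1+2=3, deg[2]=1+1=2, deg[3]=1+0=1, deg[4]=1+0=1, deg[5]=1+1=2, deg[6]=1+0=1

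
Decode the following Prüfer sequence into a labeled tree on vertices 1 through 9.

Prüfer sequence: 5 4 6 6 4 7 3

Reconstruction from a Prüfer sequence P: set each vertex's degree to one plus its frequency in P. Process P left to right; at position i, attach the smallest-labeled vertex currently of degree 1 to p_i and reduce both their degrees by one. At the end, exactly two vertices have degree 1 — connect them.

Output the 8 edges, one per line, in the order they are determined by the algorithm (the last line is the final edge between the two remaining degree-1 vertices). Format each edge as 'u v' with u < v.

Answer: 1 5
2 4
5 6
6 8
4 6
4 7
3 7
3 9

Derivation:
Initial degrees: {1:1, 2:1, 3:2, 4:3, 5:2, 6:3, 7:2, 8:1, 9:1}
Step 1: smallest deg-1 vertex = 1, p_1 = 5. Add edge {1,5}. Now deg[1]=0, deg[5]=1.
Step 2: smallest deg-1 vertex = 2, p_2 = 4. Add edge {2,4}. Now deg[2]=0, deg[4]=2.
Step 3: smallest deg-1 vertex = 5, p_3 = 6. Add edge {5,6}. Now deg[5]=0, deg[6]=2.
Step 4: smallest deg-1 vertex = 8, p_4 = 6. Add edge {6,8}. Now deg[8]=0, deg[6]=1.
Step 5: smallest deg-1 vertex = 6, p_5 = 4. Add edge {4,6}. Now deg[6]=0, deg[4]=1.
Step 6: smallest deg-1 vertex = 4, p_6 = 7. Add edge {4,7}. Now deg[4]=0, deg[7]=1.
Step 7: smallest deg-1 vertex = 7, p_7 = 3. Add edge {3,7}. Now deg[7]=0, deg[3]=1.
Final: two remaining deg-1 vertices are 3, 9. Add edge {3,9}.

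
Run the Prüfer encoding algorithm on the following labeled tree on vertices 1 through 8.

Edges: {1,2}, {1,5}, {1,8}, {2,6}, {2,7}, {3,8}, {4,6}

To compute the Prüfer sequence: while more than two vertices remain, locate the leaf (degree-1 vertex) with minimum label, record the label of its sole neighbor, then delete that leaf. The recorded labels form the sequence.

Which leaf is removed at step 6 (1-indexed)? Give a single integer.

Step 1: current leaves = {3,4,5,7}. Remove leaf 3 (neighbor: 8).
Step 2: current leaves = {4,5,7,8}. Remove leaf 4 (neighbor: 6).
Step 3: current leaves = {5,6,7,8}. Remove leaf 5 (neighbor: 1).
Step 4: current leaves = {6,7,8}. Remove leaf 6 (neighbor: 2).
Step 5: current leaves = {7,8}. Remove leaf 7 (neighbor: 2).
Step 6: current leaves = {2,8}. Remove leaf 2 (neighbor: 1).

Answer: 2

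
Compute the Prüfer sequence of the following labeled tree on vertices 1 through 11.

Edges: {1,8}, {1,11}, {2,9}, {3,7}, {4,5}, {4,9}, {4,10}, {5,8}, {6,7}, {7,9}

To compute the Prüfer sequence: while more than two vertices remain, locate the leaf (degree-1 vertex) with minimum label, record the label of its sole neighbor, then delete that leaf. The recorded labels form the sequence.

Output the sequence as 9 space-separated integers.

Step 1: leaves = {2,3,6,10,11}. Remove smallest leaf 2, emit neighbor 9.
Step 2: leaves = {3,6,10,11}. Remove smallest leaf 3, emit neighbor 7.
Step 3: leaves = {6,10,11}. Remove smallest leaf 6, emit neighbor 7.
Step 4: leaves = {7,10,11}. Remove smallest leaf 7, emit neighbor 9.
Step 5: leaves = {9,10,11}. Remove smallest leaf 9, emit neighbor 4.
Step 6: leaves = {10,11}. Remove smallest leaf 10, emit neighbor 4.
Step 7: leaves = {4,11}. Remove smallest leaf 4, emit neighbor 5.
Step 8: leaves = {5,11}. Remove smallest leaf 5, emit neighbor 8.
Step 9: leaves = {8,11}. Remove smallest leaf 8, emit neighbor 1.
Done: 2 vertices remain (1, 11). Sequence = [9 7 7 9 4 4 5 8 1]

Answer: 9 7 7 9 4 4 5 8 1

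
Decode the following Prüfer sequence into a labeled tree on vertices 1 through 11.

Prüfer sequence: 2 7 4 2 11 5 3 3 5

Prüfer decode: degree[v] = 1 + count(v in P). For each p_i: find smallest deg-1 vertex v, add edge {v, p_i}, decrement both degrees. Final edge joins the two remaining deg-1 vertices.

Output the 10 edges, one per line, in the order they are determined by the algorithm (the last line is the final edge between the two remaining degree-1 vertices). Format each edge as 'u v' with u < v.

Answer: 1 2
6 7
4 7
2 4
2 11
5 8
3 9
3 10
3 5
5 11

Derivation:
Initial degrees: {1:1, 2:3, 3:3, 4:2, 5:3, 6:1, 7:2, 8:1, 9:1, 10:1, 11:2}
Step 1: smallest deg-1 vertex = 1, p_1 = 2. Add edge {1,2}. Now deg[1]=0, deg[2]=2.
Step 2: smallest deg-1 vertex = 6, p_2 = 7. Add edge {6,7}. Now deg[6]=0, deg[7]=1.
Step 3: smallest deg-1 vertex = 7, p_3 = 4. Add edge {4,7}. Now deg[7]=0, deg[4]=1.
Step 4: smallest deg-1 vertex = 4, p_4 = 2. Add edge {2,4}. Now deg[4]=0, deg[2]=1.
Step 5: smallest deg-1 vertex = 2, p_5 = 11. Add edge {2,11}. Now deg[2]=0, deg[11]=1.
Step 6: smallest deg-1 vertex = 8, p_6 = 5. Add edge {5,8}. Now deg[8]=0, deg[5]=2.
Step 7: smallest deg-1 vertex = 9, p_7 = 3. Add edge {3,9}. Now deg[9]=0, deg[3]=2.
Step 8: smallest deg-1 vertex = 10, p_8 = 3. Add edge {3,10}. Now deg[10]=0, deg[3]=1.
Step 9: smallest deg-1 vertex = 3, p_9 = 5. Add edge {3,5}. Now deg[3]=0, deg[5]=1.
Final: two remaining deg-1 vertices are 5, 11. Add edge {5,11}.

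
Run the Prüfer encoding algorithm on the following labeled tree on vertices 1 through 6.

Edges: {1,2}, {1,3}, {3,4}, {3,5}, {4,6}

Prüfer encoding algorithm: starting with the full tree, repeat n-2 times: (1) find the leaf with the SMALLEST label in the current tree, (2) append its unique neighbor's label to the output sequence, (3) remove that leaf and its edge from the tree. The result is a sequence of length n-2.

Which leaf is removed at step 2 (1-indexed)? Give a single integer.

Answer: 1

Derivation:
Step 1: current leaves = {2,5,6}. Remove leaf 2 (neighbor: 1).
Step 2: current leaves = {1,5,6}. Remove leaf 1 (neighbor: 3).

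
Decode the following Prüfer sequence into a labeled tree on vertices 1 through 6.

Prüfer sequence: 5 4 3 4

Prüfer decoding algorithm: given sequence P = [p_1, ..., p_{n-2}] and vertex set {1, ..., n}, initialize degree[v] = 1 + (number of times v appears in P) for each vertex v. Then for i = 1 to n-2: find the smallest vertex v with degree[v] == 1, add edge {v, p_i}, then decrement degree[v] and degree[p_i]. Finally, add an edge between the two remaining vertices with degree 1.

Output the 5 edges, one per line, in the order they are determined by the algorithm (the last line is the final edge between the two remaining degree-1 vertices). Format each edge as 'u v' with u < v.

Initial degrees: {1:1, 2:1, 3:2, 4:3, 5:2, 6:1}
Step 1: smallest deg-1 vertex = 1, p_1 = 5. Add edge {1,5}. Now deg[1]=0, deg[5]=1.
Step 2: smallest deg-1 vertex = 2, p_2 = 4. Add edge {2,4}. Now deg[2]=0, deg[4]=2.
Step 3: smallest deg-1 vertex = 5, p_3 = 3. Add edge {3,5}. Now deg[5]=0, deg[3]=1.
Step 4: smallest deg-1 vertex = 3, p_4 = 4. Add edge {3,4}. Now deg[3]=0, deg[4]=1.
Final: two remaining deg-1 vertices are 4, 6. Add edge {4,6}.

Answer: 1 5
2 4
3 5
3 4
4 6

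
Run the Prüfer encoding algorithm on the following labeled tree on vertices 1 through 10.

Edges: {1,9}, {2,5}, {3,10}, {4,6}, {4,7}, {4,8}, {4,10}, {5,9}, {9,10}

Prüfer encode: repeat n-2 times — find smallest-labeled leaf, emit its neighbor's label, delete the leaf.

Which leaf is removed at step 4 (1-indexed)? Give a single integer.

Answer: 5

Derivation:
Step 1: current leaves = {1,2,3,6,7,8}. Remove leaf 1 (neighbor: 9).
Step 2: current leaves = {2,3,6,7,8}. Remove leaf 2 (neighbor: 5).
Step 3: current leaves = {3,5,6,7,8}. Remove leaf 3 (neighbor: 10).
Step 4: current leaves = {5,6,7,8}. Remove leaf 5 (neighbor: 9).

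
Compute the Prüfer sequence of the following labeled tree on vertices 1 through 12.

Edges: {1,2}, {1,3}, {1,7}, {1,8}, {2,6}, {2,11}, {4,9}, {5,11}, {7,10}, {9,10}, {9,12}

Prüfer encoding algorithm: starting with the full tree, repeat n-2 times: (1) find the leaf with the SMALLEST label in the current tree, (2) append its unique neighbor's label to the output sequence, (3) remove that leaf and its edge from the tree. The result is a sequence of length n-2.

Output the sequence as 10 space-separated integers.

Step 1: leaves = {3,4,5,6,8,12}. Remove smallest leaf 3, emit neighbor 1.
Step 2: leaves = {4,5,6,8,12}. Remove smallest leaf 4, emit neighbor 9.
Step 3: leaves = {5,6,8,12}. Remove smallest leaf 5, emit neighbor 11.
Step 4: leaves = {6,8,11,12}. Remove smallest leaf 6, emit neighbor 2.
Step 5: leaves = {8,11,12}. Remove smallest leaf 8, emit neighbor 1.
Step 6: leaves = {11,12}. Remove smallest leaf 11, emit neighbor 2.
Step 7: leaves = {2,12}. Remove smallest leaf 2, emit neighbor 1.
Step 8: leaves = {1,12}. Remove smallest leaf 1, emit neighbor 7.
Step 9: leaves = {7,12}. Remove smallest leaf 7, emit neighbor 10.
Step 10: leaves = {10,12}. Remove smallest leaf 10, emit neighbor 9.
Done: 2 vertices remain (9, 12). Sequence = [1 9 11 2 1 2 1 7 10 9]

Answer: 1 9 11 2 1 2 1 7 10 9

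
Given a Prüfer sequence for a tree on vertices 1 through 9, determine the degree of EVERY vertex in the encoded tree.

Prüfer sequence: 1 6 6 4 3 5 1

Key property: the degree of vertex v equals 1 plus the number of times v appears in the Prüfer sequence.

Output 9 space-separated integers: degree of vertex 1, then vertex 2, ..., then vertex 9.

p_1 = 1: count[1] becomes 1
p_2 = 6: count[6] becomes 1
p_3 = 6: count[6] becomes 2
p_4 = 4: count[4] becomes 1
p_5 = 3: count[3] becomes 1
p_6 = 5: count[5] becomes 1
p_7 = 1: count[1] becomes 2
Degrees (1 + count): deg[1]=1+2=3, deg[2]=1+0=1, deg[3]=1+1=2, deg[4]=1+1=2, deg[5]=1+1=2, deg[6]=1+2=3, deg[7]=1+0=1, deg[8]=1+0=1, deg[9]=1+0=1

Answer: 3 1 2 2 2 3 1 1 1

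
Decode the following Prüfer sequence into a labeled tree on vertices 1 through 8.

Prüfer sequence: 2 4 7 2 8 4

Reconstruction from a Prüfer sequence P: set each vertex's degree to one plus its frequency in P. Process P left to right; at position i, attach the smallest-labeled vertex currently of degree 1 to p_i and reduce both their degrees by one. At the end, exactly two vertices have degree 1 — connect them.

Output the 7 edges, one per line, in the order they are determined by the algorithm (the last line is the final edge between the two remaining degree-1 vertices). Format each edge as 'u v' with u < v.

Initial degrees: {1:1, 2:3, 3:1, 4:3, 5:1, 6:1, 7:2, 8:2}
Step 1: smallest deg-1 vertex = 1, p_1 = 2. Add edge {1,2}. Now deg[1]=0, deg[2]=2.
Step 2: smallest deg-1 vertex = 3, p_2 = 4. Add edge {3,4}. Now deg[3]=0, deg[4]=2.
Step 3: smallest deg-1 vertex = 5, p_3 = 7. Add edge {5,7}. Now deg[5]=0, deg[7]=1.
Step 4: smallest deg-1 vertex = 6, p_4 = 2. Add edge {2,6}. Now deg[6]=0, deg[2]=1.
Step 5: smallest deg-1 vertex = 2, p_5 = 8. Add edge {2,8}. Now deg[2]=0, deg[8]=1.
Step 6: smallest deg-1 vertex = 7, p_6 = 4. Add edge {4,7}. Now deg[7]=0, deg[4]=1.
Final: two remaining deg-1 vertices are 4, 8. Add edge {4,8}.

Answer: 1 2
3 4
5 7
2 6
2 8
4 7
4 8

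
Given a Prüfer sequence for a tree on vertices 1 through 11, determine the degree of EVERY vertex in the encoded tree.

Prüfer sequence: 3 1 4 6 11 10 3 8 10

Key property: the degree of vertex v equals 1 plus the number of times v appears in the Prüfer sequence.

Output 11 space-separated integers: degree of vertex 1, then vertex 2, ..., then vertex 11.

Answer: 2 1 3 2 1 2 1 2 1 3 2

Derivation:
p_1 = 3: count[3] becomes 1
p_2 = 1: count[1] becomes 1
p_3 = 4: count[4] becomes 1
p_4 = 6: count[6] becomes 1
p_5 = 11: count[11] becomes 1
p_6 = 10: count[10] becomes 1
p_7 = 3: count[3] becomes 2
p_8 = 8: count[8] becomes 1
p_9 = 10: count[10] becomes 2
Degrees (1 + count): deg[1]=1+1=2, deg[2]=1+0=1, deg[3]=1+2=3, deg[4]=1+1=2, deg[5]=1+0=1, deg[6]=1+1=2, deg[7]=1+0=1, deg[8]=1+1=2, deg[9]=1+0=1, deg[10]=1+2=3, deg[11]=1+1=2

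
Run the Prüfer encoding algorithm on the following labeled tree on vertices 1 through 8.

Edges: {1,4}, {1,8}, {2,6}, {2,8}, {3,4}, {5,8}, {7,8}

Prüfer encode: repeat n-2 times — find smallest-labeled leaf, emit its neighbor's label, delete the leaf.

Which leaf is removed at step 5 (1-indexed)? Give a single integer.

Step 1: current leaves = {3,5,6,7}. Remove leaf 3 (neighbor: 4).
Step 2: current leaves = {4,5,6,7}. Remove leaf 4 (neighbor: 1).
Step 3: current leaves = {1,5,6,7}. Remove leaf 1 (neighbor: 8).
Step 4: current leaves = {5,6,7}. Remove leaf 5 (neighbor: 8).
Step 5: current leaves = {6,7}. Remove leaf 6 (neighbor: 2).

Answer: 6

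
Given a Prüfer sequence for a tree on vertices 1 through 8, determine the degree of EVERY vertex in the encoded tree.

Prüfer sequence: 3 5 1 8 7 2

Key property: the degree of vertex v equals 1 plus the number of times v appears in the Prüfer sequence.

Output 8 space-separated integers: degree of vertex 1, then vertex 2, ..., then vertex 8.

p_1 = 3: count[3] becomes 1
p_2 = 5: count[5] becomes 1
p_3 = 1: count[1] becomes 1
p_4 = 8: count[8] becomes 1
p_5 = 7: count[7] becomes 1
p_6 = 2: count[2] becomes 1
Degrees (1 + count): deg[1]=1+1=2, deg[2]=1+1=2, deg[3]=1+1=2, deg[4]=1+0=1, deg[5]=1+1=2, deg[6]=1+0=1, deg[7]=1+1=2, deg[8]=1+1=2

Answer: 2 2 2 1 2 1 2 2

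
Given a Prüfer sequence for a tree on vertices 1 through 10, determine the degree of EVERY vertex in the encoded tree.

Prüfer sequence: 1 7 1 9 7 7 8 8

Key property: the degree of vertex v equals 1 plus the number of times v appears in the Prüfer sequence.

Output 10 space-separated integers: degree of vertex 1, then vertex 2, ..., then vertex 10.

p_1 = 1: count[1] becomes 1
p_2 = 7: count[7] becomes 1
p_3 = 1: count[1] becomes 2
p_4 = 9: count[9] becomes 1
p_5 = 7: count[7] becomes 2
p_6 = 7: count[7] becomes 3
p_7 = 8: count[8] becomes 1
p_8 = 8: count[8] becomes 2
Degrees (1 + count): deg[1]=1+2=3, deg[2]=1+0=1, deg[3]=1+0=1, deg[4]=1+0=1, deg[5]=1+0=1, deg[6]=1+0=1, deg[7]=1+3=4, deg[8]=1+2=3, deg[9]=1+1=2, deg[10]=1+0=1

Answer: 3 1 1 1 1 1 4 3 2 1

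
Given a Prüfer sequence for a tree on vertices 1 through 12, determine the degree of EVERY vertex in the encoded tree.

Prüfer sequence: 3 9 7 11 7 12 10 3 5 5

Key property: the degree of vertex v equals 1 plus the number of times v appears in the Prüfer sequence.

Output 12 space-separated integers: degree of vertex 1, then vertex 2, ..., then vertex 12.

Answer: 1 1 3 1 3 1 3 1 2 2 2 2

Derivation:
p_1 = 3: count[3] becomes 1
p_2 = 9: count[9] becomes 1
p_3 = 7: count[7] becomes 1
p_4 = 11: count[11] becomes 1
p_5 = 7: count[7] becomes 2
p_6 = 12: count[12] becomes 1
p_7 = 10: count[10] becomes 1
p_8 = 3: count[3] becomes 2
p_9 = 5: count[5] becomes 1
p_10 = 5: count[5] becomes 2
Degrees (1 + count): deg[1]=1+0=1, deg[2]=1+0=1, deg[3]=1+2=3, deg[4]=1+0=1, deg[5]=1+2=3, deg[6]=1+0=1, deg[7]=1+2=3, deg[8]=1+0=1, deg[9]=1+1=2, deg[10]=1+1=2, deg[11]=1+1=2, deg[12]=1+1=2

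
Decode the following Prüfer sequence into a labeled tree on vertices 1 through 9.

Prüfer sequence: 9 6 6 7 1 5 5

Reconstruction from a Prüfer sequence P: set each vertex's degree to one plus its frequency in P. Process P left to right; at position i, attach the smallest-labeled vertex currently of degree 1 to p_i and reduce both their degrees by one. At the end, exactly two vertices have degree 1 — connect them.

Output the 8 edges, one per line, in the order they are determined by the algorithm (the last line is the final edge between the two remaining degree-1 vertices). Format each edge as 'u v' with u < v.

Initial degrees: {1:2, 2:1, 3:1, 4:1, 5:3, 6:3, 7:2, 8:1, 9:2}
Step 1: smallest deg-1 vertex = 2, p_1 = 9. Add edge {2,9}. Now deg[2]=0, deg[9]=1.
Step 2: smallest deg-1 vertex = 3, p_2 = 6. Add edge {3,6}. Now deg[3]=0, deg[6]=2.
Step 3: smallest deg-1 vertex = 4, p_3 = 6. Add edge {4,6}. Now deg[4]=0, deg[6]=1.
Step 4: smallest deg-1 vertex = 6, p_4 = 7. Add edge {6,7}. Now deg[6]=0, deg[7]=1.
Step 5: smallest deg-1 vertex = 7, p_5 = 1. Add edge {1,7}. Now deg[7]=0, deg[1]=1.
Step 6: smallest deg-1 vertex = 1, p_6 = 5. Add edge {1,5}. Now deg[1]=0, deg[5]=2.
Step 7: smallest deg-1 vertex = 8, p_7 = 5. Add edge {5,8}. Now deg[8]=0, deg[5]=1.
Final: two remaining deg-1 vertices are 5, 9. Add edge {5,9}.

Answer: 2 9
3 6
4 6
6 7
1 7
1 5
5 8
5 9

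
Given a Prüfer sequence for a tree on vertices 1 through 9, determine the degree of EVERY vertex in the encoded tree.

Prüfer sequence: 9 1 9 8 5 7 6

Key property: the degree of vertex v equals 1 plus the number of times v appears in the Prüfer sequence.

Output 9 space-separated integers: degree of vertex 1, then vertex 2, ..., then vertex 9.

p_1 = 9: count[9] becomes 1
p_2 = 1: count[1] becomes 1
p_3 = 9: count[9] becomes 2
p_4 = 8: count[8] becomes 1
p_5 = 5: count[5] becomes 1
p_6 = 7: count[7] becomes 1
p_7 = 6: count[6] becomes 1
Degrees (1 + count): deg[1]=1+1=2, deg[2]=1+0=1, deg[3]=1+0=1, deg[4]=1+0=1, deg[5]=1+1=2, deg[6]=1+1=2, deg[7]=1+1=2, deg[8]=1+1=2, deg[9]=1+2=3

Answer: 2 1 1 1 2 2 2 2 3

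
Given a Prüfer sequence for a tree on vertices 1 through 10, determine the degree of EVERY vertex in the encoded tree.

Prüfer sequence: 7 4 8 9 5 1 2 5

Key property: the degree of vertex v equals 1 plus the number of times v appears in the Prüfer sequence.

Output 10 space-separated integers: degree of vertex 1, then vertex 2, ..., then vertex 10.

Answer: 2 2 1 2 3 1 2 2 2 1

Derivation:
p_1 = 7: count[7] becomes 1
p_2 = 4: count[4] becomes 1
p_3 = 8: count[8] becomes 1
p_4 = 9: count[9] becomes 1
p_5 = 5: count[5] becomes 1
p_6 = 1: count[1] becomes 1
p_7 = 2: count[2] becomes 1
p_8 = 5: count[5] becomes 2
Degrees (1 + count): deg[1]=1+1=2, deg[2]=1+1=2, deg[3]=1+0=1, deg[4]=1+1=2, deg[5]=1+2=3, deg[6]=1+0=1, deg[7]=1+1=2, deg[8]=1+1=2, deg[9]=1+1=2, deg[10]=1+0=1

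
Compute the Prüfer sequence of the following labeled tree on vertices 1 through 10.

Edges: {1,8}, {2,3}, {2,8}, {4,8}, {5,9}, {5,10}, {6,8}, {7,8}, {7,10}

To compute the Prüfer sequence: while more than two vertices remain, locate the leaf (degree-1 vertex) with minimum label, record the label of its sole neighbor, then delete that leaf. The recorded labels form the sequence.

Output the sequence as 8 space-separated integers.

Step 1: leaves = {1,3,4,6,9}. Remove smallest leaf 1, emit neighbor 8.
Step 2: leaves = {3,4,6,9}. Remove smallest leaf 3, emit neighbor 2.
Step 3: leaves = {2,4,6,9}. Remove smallest leaf 2, emit neighbor 8.
Step 4: leaves = {4,6,9}. Remove smallest leaf 4, emit neighbor 8.
Step 5: leaves = {6,9}. Remove smallest leaf 6, emit neighbor 8.
Step 6: leaves = {8,9}. Remove smallest leaf 8, emit neighbor 7.
Step 7: leaves = {7,9}. Remove smallest leaf 7, emit neighbor 10.
Step 8: leaves = {9,10}. Remove smallest leaf 9, emit neighbor 5.
Done: 2 vertices remain (5, 10). Sequence = [8 2 8 8 8 7 10 5]

Answer: 8 2 8 8 8 7 10 5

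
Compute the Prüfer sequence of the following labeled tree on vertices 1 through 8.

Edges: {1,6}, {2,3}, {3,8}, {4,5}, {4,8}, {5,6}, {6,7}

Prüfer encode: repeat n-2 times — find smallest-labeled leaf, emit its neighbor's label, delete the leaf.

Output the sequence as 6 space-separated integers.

Answer: 6 3 8 6 5 4

Derivation:
Step 1: leaves = {1,2,7}. Remove smallest leaf 1, emit neighbor 6.
Step 2: leaves = {2,7}. Remove smallest leaf 2, emit neighbor 3.
Step 3: leaves = {3,7}. Remove smallest leaf 3, emit neighbor 8.
Step 4: leaves = {7,8}. Remove smallest leaf 7, emit neighbor 6.
Step 5: leaves = {6,8}. Remove smallest leaf 6, emit neighbor 5.
Step 6: leaves = {5,8}. Remove smallest leaf 5, emit neighbor 4.
Done: 2 vertices remain (4, 8). Sequence = [6 3 8 6 5 4]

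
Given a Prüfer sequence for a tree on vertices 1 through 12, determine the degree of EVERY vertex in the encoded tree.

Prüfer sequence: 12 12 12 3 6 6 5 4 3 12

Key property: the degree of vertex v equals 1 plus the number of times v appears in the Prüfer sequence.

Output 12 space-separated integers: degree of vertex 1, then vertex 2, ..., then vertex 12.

p_1 = 12: count[12] becomes 1
p_2 = 12: count[12] becomes 2
p_3 = 12: count[12] becomes 3
p_4 = 3: count[3] becomes 1
p_5 = 6: count[6] becomes 1
p_6 = 6: count[6] becomes 2
p_7 = 5: count[5] becomes 1
p_8 = 4: count[4] becomes 1
p_9 = 3: count[3] becomes 2
p_10 = 12: count[12] becomes 4
Degrees (1 + count): deg[1]=1+0=1, deg[2]=1+0=1, deg[3]=1+2=3, deg[4]=1+1=2, deg[5]=1+1=2, deg[6]=1+2=3, deg[7]=1+0=1, deg[8]=1+0=1, deg[9]=1+0=1, deg[10]=1+0=1, deg[11]=1+0=1, deg[12]=1+4=5

Answer: 1 1 3 2 2 3 1 1 1 1 1 5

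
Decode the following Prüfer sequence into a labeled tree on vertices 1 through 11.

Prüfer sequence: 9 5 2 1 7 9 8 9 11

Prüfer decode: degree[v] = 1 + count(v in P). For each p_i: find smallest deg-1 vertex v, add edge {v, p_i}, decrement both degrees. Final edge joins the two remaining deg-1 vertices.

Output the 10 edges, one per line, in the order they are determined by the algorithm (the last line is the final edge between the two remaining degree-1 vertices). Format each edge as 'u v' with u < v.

Initial degrees: {1:2, 2:2, 3:1, 4:1, 5:2, 6:1, 7:2, 8:2, 9:4, 10:1, 11:2}
Step 1: smallest deg-1 vertex = 3, p_1 = 9. Add edge {3,9}. Now deg[3]=0, deg[9]=3.
Step 2: smallest deg-1 vertex = 4, p_2 = 5. Add edge {4,5}. Now deg[4]=0, deg[5]=1.
Step 3: smallest deg-1 vertex = 5, p_3 = 2. Add edge {2,5}. Now deg[5]=0, deg[2]=1.
Step 4: smallest deg-1 vertex = 2, p_4 = 1. Add edge {1,2}. Now deg[2]=0, deg[1]=1.
Step 5: smallest deg-1 vertex = 1, p_5 = 7. Add edge {1,7}. Now deg[1]=0, deg[7]=1.
Step 6: smallest deg-1 vertex = 6, p_6 = 9. Add edge {6,9}. Now deg[6]=0, deg[9]=2.
Step 7: smallest deg-1 vertex = 7, p_7 = 8. Add edge {7,8}. Now deg[7]=0, deg[8]=1.
Step 8: smallest deg-1 vertex = 8, p_8 = 9. Add edge {8,9}. Now deg[8]=0, deg[9]=1.
Step 9: smallest deg-1 vertex = 9, p_9 = 11. Add edge {9,11}. Now deg[9]=0, deg[11]=1.
Final: two remaining deg-1 vertices are 10, 11. Add edge {10,11}.

Answer: 3 9
4 5
2 5
1 2
1 7
6 9
7 8
8 9
9 11
10 11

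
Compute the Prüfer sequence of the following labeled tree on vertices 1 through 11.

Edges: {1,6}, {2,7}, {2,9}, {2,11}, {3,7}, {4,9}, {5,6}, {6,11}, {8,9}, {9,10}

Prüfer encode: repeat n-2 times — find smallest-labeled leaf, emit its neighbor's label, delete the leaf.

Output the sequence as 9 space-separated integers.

Answer: 6 7 9 6 11 2 9 9 2

Derivation:
Step 1: leaves = {1,3,4,5,8,10}. Remove smallest leaf 1, emit neighbor 6.
Step 2: leaves = {3,4,5,8,10}. Remove smallest leaf 3, emit neighbor 7.
Step 3: leaves = {4,5,7,8,10}. Remove smallest leaf 4, emit neighbor 9.
Step 4: leaves = {5,7,8,10}. Remove smallest leaf 5, emit neighbor 6.
Step 5: leaves = {6,7,8,10}. Remove smallest leaf 6, emit neighbor 11.
Step 6: leaves = {7,8,10,11}. Remove smallest leaf 7, emit neighbor 2.
Step 7: leaves = {8,10,11}. Remove smallest leaf 8, emit neighbor 9.
Step 8: leaves = {10,11}. Remove smallest leaf 10, emit neighbor 9.
Step 9: leaves = {9,11}. Remove smallest leaf 9, emit neighbor 2.
Done: 2 vertices remain (2, 11). Sequence = [6 7 9 6 11 2 9 9 2]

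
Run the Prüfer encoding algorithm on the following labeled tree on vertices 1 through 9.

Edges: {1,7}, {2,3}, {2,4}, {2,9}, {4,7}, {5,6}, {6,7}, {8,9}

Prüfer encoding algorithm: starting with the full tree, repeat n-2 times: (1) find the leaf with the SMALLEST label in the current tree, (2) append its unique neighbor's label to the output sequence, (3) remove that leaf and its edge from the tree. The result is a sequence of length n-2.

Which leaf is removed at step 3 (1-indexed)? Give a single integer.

Answer: 5

Derivation:
Step 1: current leaves = {1,3,5,8}. Remove leaf 1 (neighbor: 7).
Step 2: current leaves = {3,5,8}. Remove leaf 3 (neighbor: 2).
Step 3: current leaves = {5,8}. Remove leaf 5 (neighbor: 6).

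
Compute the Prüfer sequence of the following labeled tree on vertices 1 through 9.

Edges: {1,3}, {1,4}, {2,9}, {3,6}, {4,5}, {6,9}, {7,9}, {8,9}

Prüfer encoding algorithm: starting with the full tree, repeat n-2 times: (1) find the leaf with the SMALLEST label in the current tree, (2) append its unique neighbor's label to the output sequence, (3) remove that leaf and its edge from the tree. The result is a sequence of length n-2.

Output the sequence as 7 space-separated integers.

Answer: 9 4 1 3 6 9 9

Derivation:
Step 1: leaves = {2,5,7,8}. Remove smallest leaf 2, emit neighbor 9.
Step 2: leaves = {5,7,8}. Remove smallest leaf 5, emit neighbor 4.
Step 3: leaves = {4,7,8}. Remove smallest leaf 4, emit neighbor 1.
Step 4: leaves = {1,7,8}. Remove smallest leaf 1, emit neighbor 3.
Step 5: leaves = {3,7,8}. Remove smallest leaf 3, emit neighbor 6.
Step 6: leaves = {6,7,8}. Remove smallest leaf 6, emit neighbor 9.
Step 7: leaves = {7,8}. Remove smallest leaf 7, emit neighbor 9.
Done: 2 vertices remain (8, 9). Sequence = [9 4 1 3 6 9 9]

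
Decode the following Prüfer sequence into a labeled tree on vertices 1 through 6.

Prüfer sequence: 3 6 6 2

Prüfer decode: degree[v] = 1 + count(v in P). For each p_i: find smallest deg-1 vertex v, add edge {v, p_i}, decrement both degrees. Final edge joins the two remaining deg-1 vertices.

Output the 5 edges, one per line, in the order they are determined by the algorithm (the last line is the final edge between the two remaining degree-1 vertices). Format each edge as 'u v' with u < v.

Answer: 1 3
3 6
4 6
2 5
2 6

Derivation:
Initial degrees: {1:1, 2:2, 3:2, 4:1, 5:1, 6:3}
Step 1: smallest deg-1 vertex = 1, p_1 = 3. Add edge {1,3}. Now deg[1]=0, deg[3]=1.
Step 2: smallest deg-1 vertex = 3, p_2 = 6. Add edge {3,6}. Now deg[3]=0, deg[6]=2.
Step 3: smallest deg-1 vertex = 4, p_3 = 6. Add edge {4,6}. Now deg[4]=0, deg[6]=1.
Step 4: smallest deg-1 vertex = 5, p_4 = 2. Add edge {2,5}. Now deg[5]=0, deg[2]=1.
Final: two remaining deg-1 vertices are 2, 6. Add edge {2,6}.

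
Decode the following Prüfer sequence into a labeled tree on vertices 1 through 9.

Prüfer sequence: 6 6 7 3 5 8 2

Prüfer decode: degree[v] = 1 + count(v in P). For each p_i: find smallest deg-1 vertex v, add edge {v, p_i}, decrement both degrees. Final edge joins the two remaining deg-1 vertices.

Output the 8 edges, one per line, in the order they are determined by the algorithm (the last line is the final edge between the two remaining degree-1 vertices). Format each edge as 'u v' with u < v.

Answer: 1 6
4 6
6 7
3 7
3 5
5 8
2 8
2 9

Derivation:
Initial degrees: {1:1, 2:2, 3:2, 4:1, 5:2, 6:3, 7:2, 8:2, 9:1}
Step 1: smallest deg-1 vertex = 1, p_1 = 6. Add edge {1,6}. Now deg[1]=0, deg[6]=2.
Step 2: smallest deg-1 vertex = 4, p_2 = 6. Add edge {4,6}. Now deg[4]=0, deg[6]=1.
Step 3: smallest deg-1 vertex = 6, p_3 = 7. Add edge {6,7}. Now deg[6]=0, deg[7]=1.
Step 4: smallest deg-1 vertex = 7, p_4 = 3. Add edge {3,7}. Now deg[7]=0, deg[3]=1.
Step 5: smallest deg-1 vertex = 3, p_5 = 5. Add edge {3,5}. Now deg[3]=0, deg[5]=1.
Step 6: smallest deg-1 vertex = 5, p_6 = 8. Add edge {5,8}. Now deg[5]=0, deg[8]=1.
Step 7: smallest deg-1 vertex = 8, p_7 = 2. Add edge {2,8}. Now deg[8]=0, deg[2]=1.
Final: two remaining deg-1 vertices are 2, 9. Add edge {2,9}.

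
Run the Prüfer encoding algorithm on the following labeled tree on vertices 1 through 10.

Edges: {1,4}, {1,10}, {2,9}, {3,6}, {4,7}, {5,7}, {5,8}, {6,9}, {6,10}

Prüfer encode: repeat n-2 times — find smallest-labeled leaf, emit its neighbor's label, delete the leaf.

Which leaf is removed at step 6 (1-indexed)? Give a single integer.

Step 1: current leaves = {2,3,8}. Remove leaf 2 (neighbor: 9).
Step 2: current leaves = {3,8,9}. Remove leaf 3 (neighbor: 6).
Step 3: current leaves = {8,9}. Remove leaf 8 (neighbor: 5).
Step 4: current leaves = {5,9}. Remove leaf 5 (neighbor: 7).
Step 5: current leaves = {7,9}. Remove leaf 7 (neighbor: 4).
Step 6: current leaves = {4,9}. Remove leaf 4 (neighbor: 1).

Answer: 4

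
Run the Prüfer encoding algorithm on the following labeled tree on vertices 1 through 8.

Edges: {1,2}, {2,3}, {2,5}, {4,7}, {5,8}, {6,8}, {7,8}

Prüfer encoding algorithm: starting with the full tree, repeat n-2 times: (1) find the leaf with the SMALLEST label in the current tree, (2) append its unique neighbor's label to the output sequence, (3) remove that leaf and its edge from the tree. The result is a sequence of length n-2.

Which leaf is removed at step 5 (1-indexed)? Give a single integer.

Answer: 5

Derivation:
Step 1: current leaves = {1,3,4,6}. Remove leaf 1 (neighbor: 2).
Step 2: current leaves = {3,4,6}. Remove leaf 3 (neighbor: 2).
Step 3: current leaves = {2,4,6}. Remove leaf 2 (neighbor: 5).
Step 4: current leaves = {4,5,6}. Remove leaf 4 (neighbor: 7).
Step 5: current leaves = {5,6,7}. Remove leaf 5 (neighbor: 8).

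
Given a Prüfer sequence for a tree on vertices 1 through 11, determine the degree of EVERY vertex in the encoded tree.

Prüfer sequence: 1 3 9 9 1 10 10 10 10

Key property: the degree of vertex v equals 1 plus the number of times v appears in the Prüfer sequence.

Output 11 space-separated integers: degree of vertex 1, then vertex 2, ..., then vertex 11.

p_1 = 1: count[1] becomes 1
p_2 = 3: count[3] becomes 1
p_3 = 9: count[9] becomes 1
p_4 = 9: count[9] becomes 2
p_5 = 1: count[1] becomes 2
p_6 = 10: count[10] becomes 1
p_7 = 10: count[10] becomes 2
p_8 = 10: count[10] becomes 3
p_9 = 10: count[10] becomes 4
Degrees (1 + count): deg[1]=1+2=3, deg[2]=1+0=1, deg[3]=1+1=2, deg[4]=1+0=1, deg[5]=1+0=1, deg[6]=1+0=1, deg[7]=1+0=1, deg[8]=1+0=1, deg[9]=1+2=3, deg[10]=1+4=5, deg[11]=1+0=1

Answer: 3 1 2 1 1 1 1 1 3 5 1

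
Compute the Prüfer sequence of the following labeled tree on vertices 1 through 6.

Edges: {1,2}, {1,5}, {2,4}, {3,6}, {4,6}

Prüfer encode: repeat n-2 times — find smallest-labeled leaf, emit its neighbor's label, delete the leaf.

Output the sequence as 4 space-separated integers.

Answer: 6 1 2 4

Derivation:
Step 1: leaves = {3,5}. Remove smallest leaf 3, emit neighbor 6.
Step 2: leaves = {5,6}. Remove smallest leaf 5, emit neighbor 1.
Step 3: leaves = {1,6}. Remove smallest leaf 1, emit neighbor 2.
Step 4: leaves = {2,6}. Remove smallest leaf 2, emit neighbor 4.
Done: 2 vertices remain (4, 6). Sequence = [6 1 2 4]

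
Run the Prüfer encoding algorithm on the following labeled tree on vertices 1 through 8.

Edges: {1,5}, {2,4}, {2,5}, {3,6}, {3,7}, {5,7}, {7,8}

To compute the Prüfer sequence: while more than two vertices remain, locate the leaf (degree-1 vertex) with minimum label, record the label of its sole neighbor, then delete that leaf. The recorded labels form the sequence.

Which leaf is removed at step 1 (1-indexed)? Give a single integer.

Step 1: current leaves = {1,4,6,8}. Remove leaf 1 (neighbor: 5).

Answer: 1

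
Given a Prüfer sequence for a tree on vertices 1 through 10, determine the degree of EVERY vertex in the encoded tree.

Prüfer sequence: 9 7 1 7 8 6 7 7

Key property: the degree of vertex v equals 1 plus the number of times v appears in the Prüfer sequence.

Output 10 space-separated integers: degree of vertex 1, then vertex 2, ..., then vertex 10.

Answer: 2 1 1 1 1 2 5 2 2 1

Derivation:
p_1 = 9: count[9] becomes 1
p_2 = 7: count[7] becomes 1
p_3 = 1: count[1] becomes 1
p_4 = 7: count[7] becomes 2
p_5 = 8: count[8] becomes 1
p_6 = 6: count[6] becomes 1
p_7 = 7: count[7] becomes 3
p_8 = 7: count[7] becomes 4
Degrees (1 + count): deg[1]=1+1=2, deg[2]=1+0=1, deg[3]=1+0=1, deg[4]=1+0=1, deg[5]=1+0=1, deg[6]=1+1=2, deg[7]=1+4=5, deg[8]=1+1=2, deg[9]=1+1=2, deg[10]=1+0=1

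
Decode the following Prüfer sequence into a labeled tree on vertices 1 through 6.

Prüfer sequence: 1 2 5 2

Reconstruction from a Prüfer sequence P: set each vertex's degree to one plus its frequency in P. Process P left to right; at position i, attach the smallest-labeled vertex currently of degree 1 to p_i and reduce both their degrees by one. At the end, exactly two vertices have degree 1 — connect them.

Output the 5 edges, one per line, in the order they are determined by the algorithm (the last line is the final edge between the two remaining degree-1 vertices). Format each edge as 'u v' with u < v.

Initial degrees: {1:2, 2:3, 3:1, 4:1, 5:2, 6:1}
Step 1: smallest deg-1 vertex = 3, p_1 = 1. Add edge {1,3}. Now deg[3]=0, deg[1]=1.
Step 2: smallest deg-1 vertex = 1, p_2 = 2. Add edge {1,2}. Now deg[1]=0, deg[2]=2.
Step 3: smallest deg-1 vertex = 4, p_3 = 5. Add edge {4,5}. Now deg[4]=0, deg[5]=1.
Step 4: smallest deg-1 vertex = 5, p_4 = 2. Add edge {2,5}. Now deg[5]=0, deg[2]=1.
Final: two remaining deg-1 vertices are 2, 6. Add edge {2,6}.

Answer: 1 3
1 2
4 5
2 5
2 6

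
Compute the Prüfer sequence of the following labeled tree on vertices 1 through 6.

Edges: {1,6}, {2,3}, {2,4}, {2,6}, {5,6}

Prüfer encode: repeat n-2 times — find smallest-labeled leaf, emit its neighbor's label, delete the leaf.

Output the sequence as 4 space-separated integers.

Answer: 6 2 2 6

Derivation:
Step 1: leaves = {1,3,4,5}. Remove smallest leaf 1, emit neighbor 6.
Step 2: leaves = {3,4,5}. Remove smallest leaf 3, emit neighbor 2.
Step 3: leaves = {4,5}. Remove smallest leaf 4, emit neighbor 2.
Step 4: leaves = {2,5}. Remove smallest leaf 2, emit neighbor 6.
Done: 2 vertices remain (5, 6). Sequence = [6 2 2 6]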